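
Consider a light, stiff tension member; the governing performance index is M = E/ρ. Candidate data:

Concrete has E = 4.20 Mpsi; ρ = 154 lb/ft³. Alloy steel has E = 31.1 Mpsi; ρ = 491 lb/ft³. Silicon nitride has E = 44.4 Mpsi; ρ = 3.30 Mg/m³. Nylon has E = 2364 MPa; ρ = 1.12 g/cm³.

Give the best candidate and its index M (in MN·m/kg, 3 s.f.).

In SI units:
  concrete: E = 28.96 GPa, ρ = 2467 kg/m³
  alloy steel: E = 214.4 GPa, ρ = 7865 kg/m³
  silicon nitride: E = 306.1 GPa, ρ = 3300 kg/m³
  nylon: E = 2.364 GPa, ρ = 1120 kg/m³
  silicon nitride: M = 92.8 MN·m/kg
  alloy steel: M = 27.3 MN·m/kg
  concrete: M = 11.7 MN·m/kg
  nylon: M = 2.11 MN·m/kg
The maximum is for silicon nitride.

silicon nitride, M = 92.8 MN·m/kg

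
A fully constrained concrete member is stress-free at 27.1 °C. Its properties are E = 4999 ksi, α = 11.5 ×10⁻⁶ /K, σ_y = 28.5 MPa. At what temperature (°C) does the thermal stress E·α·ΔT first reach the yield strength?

99.0 °C

E = 4999 ksi = 34.47 GPa.
E·α·ΔT = 28.50 MPa ⇒ ΔT = 28.50 / (34.47×10³ × 11.5×10⁻⁶) = 71.90 K.
T = 27.1 + 71.90 = 99.00 °C.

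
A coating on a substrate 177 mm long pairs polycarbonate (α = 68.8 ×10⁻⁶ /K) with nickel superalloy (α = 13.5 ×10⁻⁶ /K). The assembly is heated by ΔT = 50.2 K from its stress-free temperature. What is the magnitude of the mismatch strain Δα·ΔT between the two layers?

Δα = |68.8 − 13.5|×10⁻⁶/K = 55.3×10⁻⁶/K.
Mismatch strain = Δα·ΔT = 55.3×10⁻⁶ × 50.2 = 2.78×10⁻³.

2.78×10⁻³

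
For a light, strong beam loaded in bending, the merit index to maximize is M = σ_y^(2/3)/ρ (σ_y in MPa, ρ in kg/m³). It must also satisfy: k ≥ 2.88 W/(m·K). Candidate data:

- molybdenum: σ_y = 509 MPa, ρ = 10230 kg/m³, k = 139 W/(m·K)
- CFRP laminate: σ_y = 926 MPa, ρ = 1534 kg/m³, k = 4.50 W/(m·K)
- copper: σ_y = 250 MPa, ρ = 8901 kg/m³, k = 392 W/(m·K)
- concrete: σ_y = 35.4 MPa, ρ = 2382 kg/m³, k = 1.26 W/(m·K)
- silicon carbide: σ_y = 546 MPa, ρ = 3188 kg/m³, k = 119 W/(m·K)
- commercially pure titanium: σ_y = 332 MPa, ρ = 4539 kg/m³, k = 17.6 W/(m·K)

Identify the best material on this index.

CFRP laminate

Screen on constraints: k ≥ 2.88 W/(m·K). Survivors: molybdenum, CFRP laminate, copper, silicon carbide, commercially pure titanium.
Evaluate M for each candidate:
  CFRP laminate: M = 61.9×10⁻³
  silicon carbide: M = 21.0×10⁻³
  commercially pure titanium: M = 10.6×10⁻³
  molybdenum: M = 6.23×10⁻³
  copper: M = 4.46×10⁻³
CFRP laminate ranks first.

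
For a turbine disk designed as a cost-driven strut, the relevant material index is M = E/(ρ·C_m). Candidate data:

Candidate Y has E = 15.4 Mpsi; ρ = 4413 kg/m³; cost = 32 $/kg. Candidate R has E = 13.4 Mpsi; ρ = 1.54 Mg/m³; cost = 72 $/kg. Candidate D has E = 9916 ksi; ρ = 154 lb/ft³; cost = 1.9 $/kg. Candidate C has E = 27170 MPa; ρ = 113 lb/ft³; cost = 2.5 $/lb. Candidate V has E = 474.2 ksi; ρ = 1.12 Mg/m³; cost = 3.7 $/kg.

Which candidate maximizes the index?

In SI units:
  candidate Y: E = 106.2 GPa, ρ = 4413 kg/m³, cost = 32.00 $/kg
  candidate R: E = 92.39 GPa, ρ = 1540 kg/m³, cost = 72.00 $/kg
  candidate D: E = 68.37 GPa, ρ = 2467 kg/m³, cost = 1.900 $/kg
  candidate C: E = 27.17 GPa, ρ = 1810 kg/m³, cost = 5.511 $/kg
  candidate V: E = 3.269 GPa, ρ = 1120 kg/m³, cost = 3.700 $/kg
  candidate D: M = 14.6 MN·m per $
  candidate C: M = 2.72 MN·m per $
  candidate R: M = 0.833 MN·m per $
  candidate V: M = 0.789 MN·m per $
  candidate Y: M = 0.752 MN·m per $
Candidate D ranks first.

candidate D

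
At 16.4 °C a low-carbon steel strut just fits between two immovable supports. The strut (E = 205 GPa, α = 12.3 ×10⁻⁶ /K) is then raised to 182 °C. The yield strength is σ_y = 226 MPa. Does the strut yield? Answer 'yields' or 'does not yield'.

ΔT = 165.6 K. Constrained thermal stress σ = E·α·ΔT = 205.0×10³ MPa × 12.3×10⁻⁶ × 165.6 = 418 MPa (compressive).
Compare to σ_y = 226 MPa: σ ≥ σ_y, so it yields.

yields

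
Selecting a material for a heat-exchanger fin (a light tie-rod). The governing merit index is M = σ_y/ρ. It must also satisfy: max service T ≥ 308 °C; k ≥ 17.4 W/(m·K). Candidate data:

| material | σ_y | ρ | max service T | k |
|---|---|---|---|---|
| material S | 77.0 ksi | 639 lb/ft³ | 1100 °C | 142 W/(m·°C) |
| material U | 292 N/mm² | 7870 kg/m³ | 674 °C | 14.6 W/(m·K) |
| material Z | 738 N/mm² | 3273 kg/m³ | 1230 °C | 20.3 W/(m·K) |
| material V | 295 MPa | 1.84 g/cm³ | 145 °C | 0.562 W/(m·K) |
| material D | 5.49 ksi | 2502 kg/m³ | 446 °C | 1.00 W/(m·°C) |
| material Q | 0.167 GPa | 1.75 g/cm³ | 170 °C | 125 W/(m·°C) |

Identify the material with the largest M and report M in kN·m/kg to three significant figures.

Screen on constraints: max service T ≥ 308 °C; k ≥ 17.4 W/(m·K). Survivors: material S, material Z.
After converting to SI:
  material S: σ_y = 530.9 MPa, ρ = 10240 kg/m³
  material Z: σ_y = 738.0 MPa, ρ = 3273 kg/m³
  material Z: M = 225 kN·m/kg
  material S: M = 51.9 kN·m/kg
Material Z ranks first.

material Z, M = 225 kN·m/kg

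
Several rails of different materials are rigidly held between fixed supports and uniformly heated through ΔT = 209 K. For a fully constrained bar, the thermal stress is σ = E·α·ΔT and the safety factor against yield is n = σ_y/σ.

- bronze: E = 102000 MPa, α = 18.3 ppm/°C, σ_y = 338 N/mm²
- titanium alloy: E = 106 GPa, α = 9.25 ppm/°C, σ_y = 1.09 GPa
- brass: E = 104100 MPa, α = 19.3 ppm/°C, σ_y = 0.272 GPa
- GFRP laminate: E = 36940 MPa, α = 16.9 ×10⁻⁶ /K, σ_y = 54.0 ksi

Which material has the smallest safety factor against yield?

brass

Per material, after unit conversion:
  bronze: E = 102.0, α = 18.3, σ_y = 338.0 → σ = 390 MPa, n = 0.866
  titanium alloy: E = 106.0, α = 9.25, σ_y = 1090 → σ = 205 MPa, n = 5.32
  brass: E = 104.1, α = 19.3, σ_y = 272.0 → σ = 420 MPa, n = 0.648
  GFRP laminate: E = 36.94, α = 16.9, σ_y = 372.3 → σ = 130 MPa, n = 2.85
Brass has the lowest safety factor, n = 0.648.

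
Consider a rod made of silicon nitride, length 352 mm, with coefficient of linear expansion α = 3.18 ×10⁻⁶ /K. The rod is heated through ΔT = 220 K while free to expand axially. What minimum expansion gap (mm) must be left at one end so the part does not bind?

0.246 mm

ΔL = α·L₀·ΔT = 3.18×10⁻⁶ × 352 mm × 220.0 K = 0.246 mm.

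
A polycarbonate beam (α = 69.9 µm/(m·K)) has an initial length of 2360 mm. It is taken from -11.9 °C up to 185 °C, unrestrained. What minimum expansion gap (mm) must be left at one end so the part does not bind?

ΔT = 185 − (-11.9) = 196.9 K.
ΔL = α·L₀·ΔT = 69.9×10⁻⁶ × 2360 mm × 196.9 K = 32.5 mm.

32.5 mm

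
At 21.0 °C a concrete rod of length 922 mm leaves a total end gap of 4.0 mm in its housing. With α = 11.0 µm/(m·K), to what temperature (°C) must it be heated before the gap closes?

415 °C

α·L₀·ΔT = 4.0 mm ⇒ ΔT = 4.0 / (11.0×10⁻⁶ × 922.0) = 394.4 K.
T = 21.0 + 394.4 = 415.4 °C.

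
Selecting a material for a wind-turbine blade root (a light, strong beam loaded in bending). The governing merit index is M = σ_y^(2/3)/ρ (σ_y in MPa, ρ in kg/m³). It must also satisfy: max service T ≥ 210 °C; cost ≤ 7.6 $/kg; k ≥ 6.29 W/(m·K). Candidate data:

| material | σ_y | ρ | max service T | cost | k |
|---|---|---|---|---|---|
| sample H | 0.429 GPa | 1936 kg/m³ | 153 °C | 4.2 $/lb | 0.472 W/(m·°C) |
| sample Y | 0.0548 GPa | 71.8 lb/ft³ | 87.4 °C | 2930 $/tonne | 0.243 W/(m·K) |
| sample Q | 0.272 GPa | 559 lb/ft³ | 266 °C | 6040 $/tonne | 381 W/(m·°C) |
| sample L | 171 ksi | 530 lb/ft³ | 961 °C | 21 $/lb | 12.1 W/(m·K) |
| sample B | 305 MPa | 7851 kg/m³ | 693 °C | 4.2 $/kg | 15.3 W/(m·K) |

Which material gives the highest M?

sample B

Screen on constraints: max service T ≥ 210 °C; cost ≤ 7.6 $/kg; k ≥ 6.29 W/(m·K). Survivors: sample Q, sample B.
Normalizing units and computing the index:
  sample Q: σ_y = 272.0 MPa, ρ = 8954 kg/m³
  sample B: σ_y = 305.0 MPa, ρ = 7851 kg/m³
  sample B: M = 5.77×10⁻³
  sample Q: M = 4.69×10⁻³
Sample B ranks first.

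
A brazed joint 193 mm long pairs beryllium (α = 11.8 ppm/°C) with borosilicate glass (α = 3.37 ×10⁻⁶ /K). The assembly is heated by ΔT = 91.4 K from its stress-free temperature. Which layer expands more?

beryllium

α(beryllium) = 11.8×10⁻⁶/K vs α(borosilicate glass) = 3.37×10⁻⁶/K.
Higher α expands more for the same ΔT: beryllium.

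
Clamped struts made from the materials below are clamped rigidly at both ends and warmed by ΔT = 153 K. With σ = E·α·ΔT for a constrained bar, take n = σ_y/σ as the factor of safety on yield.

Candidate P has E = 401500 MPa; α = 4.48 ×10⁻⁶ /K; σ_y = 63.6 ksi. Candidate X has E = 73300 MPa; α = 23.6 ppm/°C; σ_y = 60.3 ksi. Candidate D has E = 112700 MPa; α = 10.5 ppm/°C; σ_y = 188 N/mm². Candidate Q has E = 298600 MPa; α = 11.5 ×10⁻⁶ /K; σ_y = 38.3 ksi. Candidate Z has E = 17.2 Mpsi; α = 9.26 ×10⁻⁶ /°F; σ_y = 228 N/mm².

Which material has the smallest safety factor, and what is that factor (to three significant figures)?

candidate Q, n = 0.503

Converting E to GPa, α to ×10⁻⁶/K, σ_y to MPa, then σ and n for each:
  candidate P: E = 401.5, α = 4.48, σ_y = 438.5 → σ = 275 MPa, n = 1.59
  candidate X: E = 73.30, α = 23.6, σ_y = 415.8 → σ = 265 MPa, n = 1.57
  candidate D: E = 112.7, α = 10.5, σ_y = 188.0 → σ = 181 MPa, n = 1.04
  candidate Q: E = 298.6, α = 11.5, σ_y = 264.1 → σ = 525 MPa, n = 0.503
  candidate Z: E = 118.6, α = 16.7, σ_y = 228.0 → σ = 302 MPa, n = 0.754
Candidate Q has the lowest safety factor, n = 0.503.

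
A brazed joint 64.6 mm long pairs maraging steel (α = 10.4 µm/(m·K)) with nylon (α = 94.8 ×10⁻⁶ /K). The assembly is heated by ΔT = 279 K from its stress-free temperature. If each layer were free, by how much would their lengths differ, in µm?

1520 µm

Δα = |10.4 − 94.8|×10⁻⁶/K = 84.4×10⁻⁶/K.
ΔL_mismatch = Δα·L·ΔT = 84.4×10⁻⁶ × 64.6 mm × 279.0 K = 1520 µm.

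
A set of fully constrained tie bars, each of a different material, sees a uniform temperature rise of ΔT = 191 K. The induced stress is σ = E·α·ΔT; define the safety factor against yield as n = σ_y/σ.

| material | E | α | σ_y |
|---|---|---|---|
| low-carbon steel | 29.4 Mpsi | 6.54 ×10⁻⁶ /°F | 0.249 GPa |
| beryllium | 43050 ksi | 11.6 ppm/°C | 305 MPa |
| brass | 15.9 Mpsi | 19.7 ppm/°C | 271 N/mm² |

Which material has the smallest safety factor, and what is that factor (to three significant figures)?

beryllium, n = 0.464

Converting E to GPa, α to ×10⁻⁶/K, σ_y to MPa, then σ and n for each:
  low-carbon steel: E = 202.7, α = 11.8, σ_y = 249.0 → σ = 456 MPa, n = 0.546
  beryllium: E = 296.8, α = 11.6, σ_y = 305.0 → σ = 658 MPa, n = 0.464
  brass: E = 109.6, α = 19.7, σ_y = 271.0 → σ = 412 MPa, n = 0.657
Beryllium has the lowest safety factor, n = 0.464.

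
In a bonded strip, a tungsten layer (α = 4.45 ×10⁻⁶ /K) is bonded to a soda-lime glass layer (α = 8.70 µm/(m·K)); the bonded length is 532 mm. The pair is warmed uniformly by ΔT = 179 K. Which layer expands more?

soda-lime glass

α(tungsten) = 4.45×10⁻⁶/K vs α(soda-lime glass) = 8.70×10⁻⁶/K.
Higher α expands more for the same ΔT: soda-lime glass.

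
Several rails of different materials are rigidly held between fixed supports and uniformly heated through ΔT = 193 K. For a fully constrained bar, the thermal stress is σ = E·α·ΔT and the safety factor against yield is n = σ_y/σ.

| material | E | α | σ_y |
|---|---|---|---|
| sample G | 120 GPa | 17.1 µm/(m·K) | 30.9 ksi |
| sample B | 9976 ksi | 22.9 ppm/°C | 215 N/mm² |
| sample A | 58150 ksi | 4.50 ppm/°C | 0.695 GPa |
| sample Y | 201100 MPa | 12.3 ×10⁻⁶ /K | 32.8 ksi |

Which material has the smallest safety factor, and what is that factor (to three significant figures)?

sample Y, n = 0.474

Converting E to GPa, α to ×10⁻⁶/K, σ_y to MPa, then σ and n for each:
  sample G: E = 120.0, α = 17.1, σ_y = 213.0 → σ = 396 MPa, n = 0.538
  sample B: E = 68.78, α = 22.9, σ_y = 215.0 → σ = 304 MPa, n = 0.707
  sample A: E = 400.9, α = 4.50, σ_y = 695.0 → σ = 348 MPa, n = 2.00
  sample Y: E = 201.1, α = 12.3, σ_y = 226.1 → σ = 477 MPa, n = 0.474
Sample Y has the lowest safety factor, n = 0.474.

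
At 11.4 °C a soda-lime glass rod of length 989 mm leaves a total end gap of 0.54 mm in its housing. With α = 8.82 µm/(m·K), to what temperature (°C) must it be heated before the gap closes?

73.3 °C

α·L₀·ΔT = 0.54 mm ⇒ ΔT = 0.54 / (8.82×10⁻⁶ × 989.0) = 61.91 K.
T = 11.4 + 61.91 = 73.31 °C.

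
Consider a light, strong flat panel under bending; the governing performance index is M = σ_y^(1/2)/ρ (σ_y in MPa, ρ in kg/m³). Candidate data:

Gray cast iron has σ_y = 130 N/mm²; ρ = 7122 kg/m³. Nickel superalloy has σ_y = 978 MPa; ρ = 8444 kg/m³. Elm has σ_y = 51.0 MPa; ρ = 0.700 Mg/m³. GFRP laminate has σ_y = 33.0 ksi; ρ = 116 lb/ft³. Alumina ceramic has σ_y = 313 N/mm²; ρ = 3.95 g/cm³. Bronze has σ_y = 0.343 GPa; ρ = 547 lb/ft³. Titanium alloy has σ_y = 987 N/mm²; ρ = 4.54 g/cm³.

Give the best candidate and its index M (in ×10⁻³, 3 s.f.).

After converting to SI:
  gray cast iron: σ_y = 130.0 MPa, ρ = 7122 kg/m³
  nickel superalloy: σ_y = 978.0 MPa, ρ = 8444 kg/m³
  elm: σ_y = 51.00 MPa, ρ = 700.0 kg/m³
  GFRP laminate: σ_y = 227.5 MPa, ρ = 1858 kg/m³
  alumina ceramic: σ_y = 313.0 MPa, ρ = 3950 kg/m³
  bronze: σ_y = 343.0 MPa, ρ = 8762 kg/m³
  titanium alloy: σ_y = 987.0 MPa, ρ = 4540 kg/m³
  elm: M = 10.2×10⁻³
  GFRP laminate: M = 8.12×10⁻³
  titanium alloy: M = 6.92×10⁻³
  alumina ceramic: M = 4.48×10⁻³
  nickel superalloy: M = 3.70×10⁻³
  bronze: M = 2.11×10⁻³
  gray cast iron: M = 1.60×10⁻³
Highest index: elm.

elm, M = 10.2×10⁻³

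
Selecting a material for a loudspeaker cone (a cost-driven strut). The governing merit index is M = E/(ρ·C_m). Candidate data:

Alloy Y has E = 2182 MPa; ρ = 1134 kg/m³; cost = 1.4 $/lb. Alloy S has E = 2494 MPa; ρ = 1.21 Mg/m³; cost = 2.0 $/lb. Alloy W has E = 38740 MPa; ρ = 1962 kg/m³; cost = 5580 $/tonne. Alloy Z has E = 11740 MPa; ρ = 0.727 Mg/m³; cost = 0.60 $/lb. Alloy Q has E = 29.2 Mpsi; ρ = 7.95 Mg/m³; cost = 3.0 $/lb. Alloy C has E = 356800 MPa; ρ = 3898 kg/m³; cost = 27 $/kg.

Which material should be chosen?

In SI units:
  alloy Y: E = 2.182 GPa, ρ = 1134 kg/m³, cost = 3.086 $/kg
  alloy S: E = 2.494 GPa, ρ = 1210 kg/m³, cost = 4.409 $/kg
  alloy W: E = 38.74 GPa, ρ = 1962 kg/m³, cost = 5.580 $/kg
  alloy Z: E = 11.74 GPa, ρ = 727.0 kg/m³, cost = 1.323 $/kg
  alloy Q: E = 201.3 GPa, ρ = 7950 kg/m³, cost = 6.614 $/kg
  alloy C: E = 356.8 GPa, ρ = 3898 kg/m³, cost = 27.00 $/kg
  alloy Z: M = 12.2 MN·m per $
  alloy Q: M = 3.83 MN·m per $
  alloy W: M = 3.54 MN·m per $
  alloy C: M = 3.39 MN·m per $
  alloy Y: M = 0.623 MN·m per $
  alloy S: M = 0.467 MN·m per $
Highest index: alloy Z.

alloy Z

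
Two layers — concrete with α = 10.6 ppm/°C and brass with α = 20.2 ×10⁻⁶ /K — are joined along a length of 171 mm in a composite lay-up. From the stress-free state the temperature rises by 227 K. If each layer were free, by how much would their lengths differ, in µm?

Δα = |10.6 − 20.2|×10⁻⁶/K = 9.60×10⁻⁶/K.
ΔL_mismatch = Δα·L·ΔT = 9.60×10⁻⁶ × 171.0 mm × 227.0 K = 373 µm.

373 µm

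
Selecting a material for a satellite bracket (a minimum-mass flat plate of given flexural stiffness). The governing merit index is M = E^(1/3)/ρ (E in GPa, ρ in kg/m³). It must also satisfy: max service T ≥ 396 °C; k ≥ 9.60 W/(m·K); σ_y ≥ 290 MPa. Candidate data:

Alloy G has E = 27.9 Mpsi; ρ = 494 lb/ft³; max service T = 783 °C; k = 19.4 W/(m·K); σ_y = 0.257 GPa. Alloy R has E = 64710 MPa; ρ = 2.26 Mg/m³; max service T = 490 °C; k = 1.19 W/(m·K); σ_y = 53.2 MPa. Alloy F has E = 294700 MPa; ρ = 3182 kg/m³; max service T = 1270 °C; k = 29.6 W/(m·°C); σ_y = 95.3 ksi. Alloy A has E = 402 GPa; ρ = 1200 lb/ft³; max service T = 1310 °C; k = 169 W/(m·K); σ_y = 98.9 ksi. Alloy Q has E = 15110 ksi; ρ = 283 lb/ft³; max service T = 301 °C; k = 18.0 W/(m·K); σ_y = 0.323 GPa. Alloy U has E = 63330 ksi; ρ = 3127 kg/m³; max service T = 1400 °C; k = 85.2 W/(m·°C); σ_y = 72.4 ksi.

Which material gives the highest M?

Screen on constraints: max service T ≥ 396 °C; k ≥ 9.60 W/(m·K); σ_y ≥ 290 MPa. Survivors: alloy F, alloy A, alloy U.
Convert each candidate to consistent units, then evaluate M:
  alloy F: E = 294.7 GPa, ρ = 3182 kg/m³
  alloy A: E = 402.0 GPa, ρ = 19220 kg/m³
  alloy U: E = 436.6 GPa, ρ = 3127 kg/m³
  alloy U: M = 2.43×10⁻³
  alloy F: M = 2.09×10⁻³
  alloy A: M = 0.384×10⁻³
Highest index: alloy U.

alloy U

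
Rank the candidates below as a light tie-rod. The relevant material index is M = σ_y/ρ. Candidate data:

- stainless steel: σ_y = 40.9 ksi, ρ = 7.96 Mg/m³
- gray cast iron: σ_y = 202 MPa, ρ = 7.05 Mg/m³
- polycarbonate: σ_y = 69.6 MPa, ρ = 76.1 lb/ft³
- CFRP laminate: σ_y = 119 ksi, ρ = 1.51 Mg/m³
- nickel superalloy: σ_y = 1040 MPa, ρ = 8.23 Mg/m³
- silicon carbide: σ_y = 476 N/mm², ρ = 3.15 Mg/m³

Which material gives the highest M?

Putting every candidate on a common basis:
  stainless steel: σ_y = 282.0 MPa, ρ = 7960 kg/m³
  gray cast iron: σ_y = 202.0 MPa, ρ = 7050 kg/m³
  polycarbonate: σ_y = 69.60 MPa, ρ = 1219 kg/m³
  CFRP laminate: σ_y = 820.5 MPa, ρ = 1510 kg/m³
  nickel superalloy: σ_y = 1040 MPa, ρ = 8230 kg/m³
  silicon carbide: σ_y = 476.0 MPa, ρ = 3150 kg/m³
  CFRP laminate: M = 543 kN·m/kg
  silicon carbide: M = 151 kN·m/kg
  nickel superalloy: M = 126 kN·m/kg
  polycarbonate: M = 57.1 kN·m/kg
  stainless steel: M = 35.4 kN·m/kg
  gray cast iron: M = 28.7 kN·m/kg
CFRP laminate ranks first.

CFRP laminate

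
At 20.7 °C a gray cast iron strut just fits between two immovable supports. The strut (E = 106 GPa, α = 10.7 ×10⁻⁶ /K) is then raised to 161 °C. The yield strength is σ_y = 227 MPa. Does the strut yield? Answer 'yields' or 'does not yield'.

does not yield

ΔT = 140.3 K. Constrained thermal stress σ = E·α·ΔT = 106.0×10³ MPa × 10.7×10⁻⁶ × 140.3 = 159 MPa (compressive).
Compare to σ_y = 227 MPa: σ < σ_y, so it does not yield.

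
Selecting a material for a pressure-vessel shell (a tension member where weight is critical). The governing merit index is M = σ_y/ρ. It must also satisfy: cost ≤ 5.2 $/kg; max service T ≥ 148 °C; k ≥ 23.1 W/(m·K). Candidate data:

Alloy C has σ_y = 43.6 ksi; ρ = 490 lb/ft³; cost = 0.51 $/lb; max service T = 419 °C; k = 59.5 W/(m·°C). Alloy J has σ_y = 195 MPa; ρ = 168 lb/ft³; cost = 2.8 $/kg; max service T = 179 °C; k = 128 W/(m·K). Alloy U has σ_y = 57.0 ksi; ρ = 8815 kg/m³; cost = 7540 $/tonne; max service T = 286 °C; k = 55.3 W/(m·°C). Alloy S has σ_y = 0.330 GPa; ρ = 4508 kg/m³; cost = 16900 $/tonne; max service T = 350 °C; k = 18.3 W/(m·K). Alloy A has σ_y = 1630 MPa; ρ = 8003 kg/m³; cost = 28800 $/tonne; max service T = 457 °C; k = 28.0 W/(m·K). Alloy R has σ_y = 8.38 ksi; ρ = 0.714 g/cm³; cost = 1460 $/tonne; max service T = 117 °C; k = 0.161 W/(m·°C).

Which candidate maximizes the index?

alloy J

Screen on constraints: cost ≤ 5.2 $/kg; max service T ≥ 148 °C; k ≥ 23.1 W/(m·K). Survivors: alloy C, alloy J.
After converting to SI:
  alloy C: σ_y = 300.6 MPa, ρ = 7849 kg/m³
  alloy J: σ_y = 195.0 MPa, ρ = 2691 kg/m³
  alloy J: M = 72.5 kN·m/kg
  alloy C: M = 38.3 kN·m/kg
Alloy J has the largest M.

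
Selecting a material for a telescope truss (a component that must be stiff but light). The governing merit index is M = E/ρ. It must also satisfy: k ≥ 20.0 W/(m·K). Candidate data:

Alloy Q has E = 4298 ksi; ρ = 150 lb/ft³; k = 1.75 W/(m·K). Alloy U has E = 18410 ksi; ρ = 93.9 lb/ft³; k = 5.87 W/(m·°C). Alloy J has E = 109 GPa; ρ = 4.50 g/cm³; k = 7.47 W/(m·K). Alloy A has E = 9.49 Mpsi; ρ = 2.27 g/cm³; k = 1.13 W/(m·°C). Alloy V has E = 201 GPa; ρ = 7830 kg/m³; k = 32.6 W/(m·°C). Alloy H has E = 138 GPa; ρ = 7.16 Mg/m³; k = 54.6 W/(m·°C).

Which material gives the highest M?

Screen on constraints: k ≥ 20.0 W/(m·K). Survivors: alloy V, alloy H.
Putting every candidate on a common basis:
  alloy V: E = 201.0 GPa, ρ = 7830 kg/m³
  alloy H: E = 138.0 GPa, ρ = 7160 kg/m³
  alloy V: M = 25.7 MN·m/kg
  alloy H: M = 19.3 MN·m/kg
Highest index: alloy V.

alloy V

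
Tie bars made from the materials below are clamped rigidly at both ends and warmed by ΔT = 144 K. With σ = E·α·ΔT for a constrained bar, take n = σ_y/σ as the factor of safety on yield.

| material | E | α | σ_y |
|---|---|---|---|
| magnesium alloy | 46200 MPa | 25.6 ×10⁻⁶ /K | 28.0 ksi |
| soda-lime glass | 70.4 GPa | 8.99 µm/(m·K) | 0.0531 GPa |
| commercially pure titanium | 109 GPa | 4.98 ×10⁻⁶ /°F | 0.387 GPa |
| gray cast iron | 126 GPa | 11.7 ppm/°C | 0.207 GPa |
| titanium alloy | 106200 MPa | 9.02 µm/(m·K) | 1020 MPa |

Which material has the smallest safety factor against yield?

With everything in SI (GPa, ×10⁻⁶/K, MPa):
  magnesium alloy: E = 46.20, α = 25.6, σ_y = 193.1 → σ = 170 MPa, n = 1.13
  soda-lime glass: E = 70.40, α = 8.99, σ_y = 53.10 → σ = 91.1 MPa, n = 0.583
  commercially pure titanium: E = 109.0, α = 8.96, σ_y = 387.0 → σ = 141 MPa, n = 2.75
  gray cast iron: E = 126.0, α = 11.7, σ_y = 207.0 → σ = 212 MPa, n = 0.975
  titanium alloy: E = 106.2, α = 9.02, σ_y = 1020 → σ = 138 MPa, n = 7.39
The minimum is soda-lime glass at n = 0.583.

soda-lime glass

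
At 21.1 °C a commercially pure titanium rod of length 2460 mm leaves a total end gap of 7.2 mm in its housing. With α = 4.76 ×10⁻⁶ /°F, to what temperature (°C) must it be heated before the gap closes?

363 °C

α = 4.76×10⁻⁶/°F × 9/5 = 8.57×10⁻⁶/K.
α·L₀·ΔT = 7.2 mm ⇒ ΔT = 7.2 / (8.57×10⁻⁶ × 2460.0) = 341.6 K.
T = 21.1 + 341.6 = 362.7 °C.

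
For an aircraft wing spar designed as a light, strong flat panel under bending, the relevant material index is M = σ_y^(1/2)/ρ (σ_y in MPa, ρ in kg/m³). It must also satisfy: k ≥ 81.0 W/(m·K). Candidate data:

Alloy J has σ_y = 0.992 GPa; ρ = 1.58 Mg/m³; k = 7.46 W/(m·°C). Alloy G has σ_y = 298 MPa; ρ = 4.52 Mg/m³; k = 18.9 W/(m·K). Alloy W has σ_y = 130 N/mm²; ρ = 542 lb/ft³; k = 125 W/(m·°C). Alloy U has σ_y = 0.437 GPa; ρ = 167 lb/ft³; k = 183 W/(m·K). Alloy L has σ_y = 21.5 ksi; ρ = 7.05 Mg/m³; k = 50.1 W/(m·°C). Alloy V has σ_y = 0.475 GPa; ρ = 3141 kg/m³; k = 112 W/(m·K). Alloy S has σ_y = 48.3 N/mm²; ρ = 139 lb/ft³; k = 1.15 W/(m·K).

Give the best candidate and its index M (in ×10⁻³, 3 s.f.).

Screen on constraints: k ≥ 81.0 W/(m·K). Survivors: alloy W, alloy U, alloy V.
Convert each candidate to consistent units, then evaluate M:
  alloy W: σ_y = 130.0 MPa, ρ = 8682 kg/m³
  alloy U: σ_y = 437.0 MPa, ρ = 2675 kg/m³
  alloy V: σ_y = 475.0 MPa, ρ = 3141 kg/m³
  alloy U: M = 7.81×10⁻³
  alloy V: M = 6.94×10⁻³
  alloy W: M = 1.31×10⁻³
The maximum is for alloy U.

alloy U, M = 7.81×10⁻³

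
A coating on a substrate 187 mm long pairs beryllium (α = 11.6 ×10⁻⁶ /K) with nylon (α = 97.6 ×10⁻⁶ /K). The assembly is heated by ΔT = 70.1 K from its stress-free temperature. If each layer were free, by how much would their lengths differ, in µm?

1130 µm

Δα = |11.6 − 97.6|×10⁻⁶/K = 86.0×10⁻⁶/K.
ΔL_mismatch = Δα·L·ΔT = 86.0×10⁻⁶ × 187.0 mm × 70.1 K = 1130 µm.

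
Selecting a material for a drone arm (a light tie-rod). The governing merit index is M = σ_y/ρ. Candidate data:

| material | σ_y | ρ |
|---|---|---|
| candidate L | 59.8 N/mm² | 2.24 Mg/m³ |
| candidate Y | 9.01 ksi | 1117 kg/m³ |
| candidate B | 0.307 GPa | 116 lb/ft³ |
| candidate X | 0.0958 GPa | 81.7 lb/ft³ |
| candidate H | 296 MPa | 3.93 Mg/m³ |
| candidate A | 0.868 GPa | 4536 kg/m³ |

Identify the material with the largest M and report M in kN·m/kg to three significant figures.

candidate A, M = 191 kN·m/kg

In SI units:
  candidate L: σ_y = 59.80 MPa, ρ = 2240 kg/m³
  candidate Y: σ_y = 62.12 MPa, ρ = 1117 kg/m³
  candidate B: σ_y = 307.0 MPa, ρ = 1858 kg/m³
  candidate X: σ_y = 95.80 MPa, ρ = 1309 kg/m³
  candidate H: σ_y = 296.0 MPa, ρ = 3930 kg/m³
  candidate A: σ_y = 868.0 MPa, ρ = 4536 kg/m³
  candidate A: M = 191 kN·m/kg
  candidate B: M = 165 kN·m/kg
  candidate H: M = 75.3 kN·m/kg
  candidate X: M = 73.2 kN·m/kg
  candidate Y: M = 55.6 kN·m/kg
  candidate L: M = 26.7 kN·m/kg
Candidate A ranks first.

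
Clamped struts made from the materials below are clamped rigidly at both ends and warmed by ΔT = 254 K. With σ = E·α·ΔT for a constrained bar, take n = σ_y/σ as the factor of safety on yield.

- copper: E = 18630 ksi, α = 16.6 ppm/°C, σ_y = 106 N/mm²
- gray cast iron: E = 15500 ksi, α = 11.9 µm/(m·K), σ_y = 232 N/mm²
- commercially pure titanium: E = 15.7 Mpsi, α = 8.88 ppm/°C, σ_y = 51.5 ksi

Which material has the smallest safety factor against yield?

Per material, after unit conversion:
  copper: E = 128.4, α = 16.6, σ_y = 106.0 → σ = 542 MPa, n = 0.196
  gray cast iron: E = 106.9, α = 11.9, σ_y = 232.0 → σ = 323 MPa, n = 0.718
  commercially pure titanium: E = 108.2, α = 8.88, σ_y = 355.1 → σ = 244 MPa, n = 1.45
Copper has the lowest safety factor, n = 0.196.

copper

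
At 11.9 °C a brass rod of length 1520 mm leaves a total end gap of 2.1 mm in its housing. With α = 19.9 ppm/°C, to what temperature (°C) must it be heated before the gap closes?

α·L₀·ΔT = 2.1 mm ⇒ ΔT = 2.1 / (19.9×10⁻⁶ × 1520.0) = 69.43 K.
T = 11.9 + 69.43 = 81.33 °C.

81.3 °C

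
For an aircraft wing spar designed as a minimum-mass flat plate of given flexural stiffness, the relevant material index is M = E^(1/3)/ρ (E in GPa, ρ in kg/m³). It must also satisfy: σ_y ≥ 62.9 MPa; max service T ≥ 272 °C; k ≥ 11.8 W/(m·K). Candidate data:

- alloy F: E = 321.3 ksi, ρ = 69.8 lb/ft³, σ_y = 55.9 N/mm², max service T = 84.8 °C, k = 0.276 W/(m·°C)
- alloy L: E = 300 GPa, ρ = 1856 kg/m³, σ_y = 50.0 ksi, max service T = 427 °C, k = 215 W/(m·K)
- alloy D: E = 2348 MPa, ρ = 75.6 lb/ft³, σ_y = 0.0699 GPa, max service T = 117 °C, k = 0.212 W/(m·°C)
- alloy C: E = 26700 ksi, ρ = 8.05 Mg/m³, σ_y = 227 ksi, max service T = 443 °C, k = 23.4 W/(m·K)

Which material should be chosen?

alloy L

Screen on constraints: σ_y ≥ 62.9 MPa; max service T ≥ 272 °C; k ≥ 11.8 W/(m·K). Survivors: alloy L, alloy C.
Putting every candidate on a common basis:
  alloy L: E = 300.0 GPa, ρ = 1856 kg/m³
  alloy C: E = 184.1 GPa, ρ = 8050 kg/m³
  alloy L: M = 3.61×10⁻³
  alloy C: M = 0.707×10⁻³
Alloy L ranks first.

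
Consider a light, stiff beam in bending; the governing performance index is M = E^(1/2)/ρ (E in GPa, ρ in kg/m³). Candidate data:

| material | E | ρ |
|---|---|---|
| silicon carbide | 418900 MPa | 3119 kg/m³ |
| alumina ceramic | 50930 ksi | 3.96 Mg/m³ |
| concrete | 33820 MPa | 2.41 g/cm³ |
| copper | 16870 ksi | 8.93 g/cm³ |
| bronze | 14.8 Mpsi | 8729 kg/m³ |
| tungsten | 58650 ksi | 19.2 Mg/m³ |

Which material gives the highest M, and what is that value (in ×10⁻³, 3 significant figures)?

In SI units:
  silicon carbide: E = 418.9 GPa, ρ = 3119 kg/m³
  alumina ceramic: E = 351.2 GPa, ρ = 3960 kg/m³
  concrete: E = 33.82 GPa, ρ = 2410 kg/m³
  copper: E = 116.3 GPa, ρ = 8930 kg/m³
  bronze: E = 102.0 GPa, ρ = 8729 kg/m³
  tungsten: E = 404.4 GPa, ρ = 19200 kg/m³
  silicon carbide: M = 6.56×10⁻³
  alumina ceramic: M = 4.73×10⁻³
  concrete: M = 2.41×10⁻³
  copper: M = 1.21×10⁻³
  bronze: M = 1.16×10⁻³
  tungsten: M = 1.05×10⁻³
Highest index: silicon carbide.

silicon carbide, M = 6.56×10⁻³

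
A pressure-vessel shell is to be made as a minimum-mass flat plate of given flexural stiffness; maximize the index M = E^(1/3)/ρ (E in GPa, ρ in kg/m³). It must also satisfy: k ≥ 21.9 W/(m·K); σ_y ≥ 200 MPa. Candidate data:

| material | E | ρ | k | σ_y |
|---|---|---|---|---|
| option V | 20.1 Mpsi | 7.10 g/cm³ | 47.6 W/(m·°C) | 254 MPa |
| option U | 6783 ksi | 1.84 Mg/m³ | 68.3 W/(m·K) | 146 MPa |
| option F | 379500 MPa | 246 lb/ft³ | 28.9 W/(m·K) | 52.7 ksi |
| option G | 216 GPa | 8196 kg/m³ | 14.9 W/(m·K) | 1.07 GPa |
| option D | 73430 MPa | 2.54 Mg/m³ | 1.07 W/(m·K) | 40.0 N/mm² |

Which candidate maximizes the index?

option F

Screen on constraints: k ≥ 21.9 W/(m·K); σ_y ≥ 200 MPa. Survivors: option V, option F.
Normalizing units and computing the index:
  option V: E = 138.6 GPa, ρ = 7100 kg/m³
  option F: E = 379.5 GPa, ρ = 3941 kg/m³
  option F: M = 1.84×10⁻³
  option V: M = 0.729×10⁻³
The maximum is for option F.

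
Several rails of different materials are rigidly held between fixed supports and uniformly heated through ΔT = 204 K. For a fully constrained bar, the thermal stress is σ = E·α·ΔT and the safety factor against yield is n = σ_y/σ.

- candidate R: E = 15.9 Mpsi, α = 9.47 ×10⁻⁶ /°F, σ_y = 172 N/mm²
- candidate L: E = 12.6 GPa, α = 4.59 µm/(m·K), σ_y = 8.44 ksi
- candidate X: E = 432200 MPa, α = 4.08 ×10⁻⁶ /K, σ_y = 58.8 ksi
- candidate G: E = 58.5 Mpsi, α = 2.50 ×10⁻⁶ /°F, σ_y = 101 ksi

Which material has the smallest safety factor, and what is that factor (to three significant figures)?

candidate R, n = 0.451

With everything in SI (GPa, ×10⁻⁶/K, MPa):
  candidate R: E = 109.6, α = 17.0, σ_y = 172.0 → σ = 381 MPa, n = 0.451
  candidate L: E = 12.60, α = 4.59, σ_y = 58.19 → σ = 11.8 MPa, n = 4.93
  candidate X: E = 432.2, α = 4.08, σ_y = 405.4 → σ = 360 MPa, n = 1.13
  candidate G: E = 403.3, α = 4.50, σ_y = 696.4 → σ = 370 MPa, n = 1.88
The minimum is candidate R at n = 0.451.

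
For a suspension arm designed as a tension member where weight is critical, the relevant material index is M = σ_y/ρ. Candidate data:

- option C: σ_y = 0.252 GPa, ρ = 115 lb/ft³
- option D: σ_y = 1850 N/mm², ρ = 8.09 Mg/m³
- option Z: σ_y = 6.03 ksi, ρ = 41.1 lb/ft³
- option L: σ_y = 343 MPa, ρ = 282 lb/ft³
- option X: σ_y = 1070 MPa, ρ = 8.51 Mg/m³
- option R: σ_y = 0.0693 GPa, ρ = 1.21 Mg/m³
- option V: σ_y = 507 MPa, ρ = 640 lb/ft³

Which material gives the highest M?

Normalizing units and computing the index:
  option C: σ_y = 252.0 MPa, ρ = 1842 kg/m³
  option D: σ_y = 1850 MPa, ρ = 8090 kg/m³
  option Z: σ_y = 41.58 MPa, ρ = 658.4 kg/m³
  option L: σ_y = 343.0 MPa, ρ = 4517 kg/m³
  option X: σ_y = 1070 MPa, ρ = 8510 kg/m³
  option R: σ_y = 69.30 MPa, ρ = 1210 kg/m³
  option V: σ_y = 507.0 MPa, ρ = 10250 kg/m³
  option D: M = 229 kN·m/kg
  option C: M = 137 kN·m/kg
  option X: M = 126 kN·m/kg
  option L: M = 75.9 kN·m/kg
  option Z: M = 63.2 kN·m/kg
  option R: M = 57.3 kN·m/kg
  option V: M = 49.5 kN·m/kg
Option D has the largest M.

option D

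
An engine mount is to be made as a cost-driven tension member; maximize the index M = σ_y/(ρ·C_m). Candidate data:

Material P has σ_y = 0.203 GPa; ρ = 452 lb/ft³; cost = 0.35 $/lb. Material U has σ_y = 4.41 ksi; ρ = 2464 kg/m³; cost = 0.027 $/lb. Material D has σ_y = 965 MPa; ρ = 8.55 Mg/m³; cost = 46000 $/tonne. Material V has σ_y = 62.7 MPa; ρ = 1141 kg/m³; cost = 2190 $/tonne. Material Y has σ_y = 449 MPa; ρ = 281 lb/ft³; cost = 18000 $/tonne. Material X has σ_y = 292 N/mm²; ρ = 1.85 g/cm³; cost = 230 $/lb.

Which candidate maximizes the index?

Convert each candidate to consistent units, then evaluate M:
  material P: σ_y = 203.0 MPa, ρ = 7240 kg/m³, cost = 0.7716 $/kg
  material U: σ_y = 30.41 MPa, ρ = 2464 kg/m³, cost = 0.05952 $/kg
  material D: σ_y = 965.0 MPa, ρ = 8550 kg/m³, cost = 46.00 $/kg
  material V: σ_y = 62.70 MPa, ρ = 1141 kg/m³, cost = 2.190 $/kg
  material Y: σ_y = 449.0 MPa, ρ = 4501 kg/m³, cost = 18.00 $/kg
  material X: σ_y = 292.0 MPa, ρ = 1850 kg/m³, cost = 507.1 $/kg
  material U: M = 207 kN·m per $
  material P: M = 36.3 kN·m per $
  material V: M = 25.1 kN·m per $
  material Y: M = 5.54 kN·m per $
  material D: M = 2.45 kN·m per $
  material X: M = 0.311 kN·m per $
Highest index: material U.

material U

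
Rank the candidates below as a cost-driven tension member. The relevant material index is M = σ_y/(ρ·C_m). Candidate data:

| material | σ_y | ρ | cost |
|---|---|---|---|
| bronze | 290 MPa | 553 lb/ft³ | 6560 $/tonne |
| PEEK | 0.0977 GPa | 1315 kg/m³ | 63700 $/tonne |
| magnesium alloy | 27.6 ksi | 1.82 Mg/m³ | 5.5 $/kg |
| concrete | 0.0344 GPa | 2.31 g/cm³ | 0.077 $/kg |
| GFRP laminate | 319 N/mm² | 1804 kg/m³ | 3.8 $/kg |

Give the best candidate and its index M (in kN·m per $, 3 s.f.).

Normalizing units and computing the index:
  bronze: σ_y = 290.0 MPa, ρ = 8858 kg/m³, cost = 6.560 $/kg
  PEEK: σ_y = 97.70 MPa, ρ = 1315 kg/m³, cost = 63.70 $/kg
  magnesium alloy: σ_y = 190.3 MPa, ρ = 1820 kg/m³, cost = 5.500 $/kg
  concrete: σ_y = 34.40 MPa, ρ = 2310 kg/m³, cost = 0.07700 $/kg
  GFRP laminate: σ_y = 319.0 MPa, ρ = 1804 kg/m³, cost = 3.800 $/kg
  concrete: M = 193 kN·m per $
  GFRP laminate: M = 46.5 kN·m per $
  magnesium alloy: M = 19.0 kN·m per $
  bronze: M = 4.99 kN·m per $
  PEEK: M = 1.17 kN·m per $
Concrete has the largest M.

concrete, M = 193 kN·m per $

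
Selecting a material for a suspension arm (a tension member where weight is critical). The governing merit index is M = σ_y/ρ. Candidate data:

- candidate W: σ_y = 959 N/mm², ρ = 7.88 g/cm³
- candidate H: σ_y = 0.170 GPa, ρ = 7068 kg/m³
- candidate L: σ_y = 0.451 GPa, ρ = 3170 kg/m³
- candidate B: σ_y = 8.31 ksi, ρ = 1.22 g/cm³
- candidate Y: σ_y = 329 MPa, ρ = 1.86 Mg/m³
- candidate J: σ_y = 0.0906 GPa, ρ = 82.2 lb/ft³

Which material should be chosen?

Normalizing units and computing the index:
  candidate W: σ_y = 959.0 MPa, ρ = 7880 kg/m³
  candidate H: σ_y = 170.0 MPa, ρ = 7068 kg/m³
  candidate L: σ_y = 451.0 MPa, ρ = 3170 kg/m³
  candidate B: σ_y = 57.30 MPa, ρ = 1220 kg/m³
  candidate Y: σ_y = 329.0 MPa, ρ = 1860 kg/m³
  candidate J: σ_y = 90.60 MPa, ρ = 1317 kg/m³
  candidate Y: M = 177 kN·m/kg
  candidate L: M = 142 kN·m/kg
  candidate W: M = 122 kN·m/kg
  candidate J: M = 68.8 kN·m/kg
  candidate B: M = 47.0 kN·m/kg
  candidate H: M = 24.1 kN·m/kg
Candidate Y has the largest M.

candidate Y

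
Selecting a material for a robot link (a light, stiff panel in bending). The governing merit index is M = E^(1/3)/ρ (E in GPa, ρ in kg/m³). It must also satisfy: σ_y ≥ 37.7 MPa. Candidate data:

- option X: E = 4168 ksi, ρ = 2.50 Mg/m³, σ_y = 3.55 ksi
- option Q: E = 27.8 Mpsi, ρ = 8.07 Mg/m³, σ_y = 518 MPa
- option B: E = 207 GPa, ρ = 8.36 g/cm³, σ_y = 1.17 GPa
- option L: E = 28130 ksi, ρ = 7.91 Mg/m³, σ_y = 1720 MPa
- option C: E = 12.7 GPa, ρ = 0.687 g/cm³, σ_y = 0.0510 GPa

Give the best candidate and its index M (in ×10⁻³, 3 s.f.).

Screen on constraints: σ_y ≥ 37.7 MPa. Survivors: option Q, option B, option L, option C.
Normalizing units and computing the index:
  option Q: E = 191.7 GPa, ρ = 8070 kg/m³
  option B: E = 207.0 GPa, ρ = 8360 kg/m³
  option L: E = 193.9 GPa, ρ = 7910 kg/m³
  option C: E = 12.70 GPa, ρ = 687.0 kg/m³
  option C: M = 3.40×10⁻³
  option L: M = 0.732×10⁻³
  option Q: M = 0.714×10⁻³
  option B: M = 0.708×10⁻³
Option C has the largest M.

option C, M = 3.40×10⁻³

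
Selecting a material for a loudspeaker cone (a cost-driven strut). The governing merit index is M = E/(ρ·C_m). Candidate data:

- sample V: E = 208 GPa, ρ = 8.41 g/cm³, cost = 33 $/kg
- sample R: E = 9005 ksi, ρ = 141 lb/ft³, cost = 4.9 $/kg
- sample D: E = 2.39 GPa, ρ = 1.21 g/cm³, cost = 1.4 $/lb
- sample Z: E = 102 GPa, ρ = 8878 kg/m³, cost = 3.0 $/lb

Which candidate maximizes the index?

sample R

Convert each candidate to consistent units, then evaluate M:
  sample V: E = 208.0 GPa, ρ = 8410 kg/m³, cost = 33.00 $/kg
  sample R: E = 62.09 GPa, ρ = 2259 kg/m³, cost = 4.900 $/kg
  sample D: E = 2.390 GPa, ρ = 1210 kg/m³, cost = 3.086 $/kg
  sample Z: E = 102.0 GPa, ρ = 8878 kg/m³, cost = 6.614 $/kg
  sample R: M = 5.61 MN·m per $
  sample Z: M = 1.74 MN·m per $
  sample V: M = 0.749 MN·m per $
  sample D: M = 0.640 MN·m per $
The maximum is for sample R.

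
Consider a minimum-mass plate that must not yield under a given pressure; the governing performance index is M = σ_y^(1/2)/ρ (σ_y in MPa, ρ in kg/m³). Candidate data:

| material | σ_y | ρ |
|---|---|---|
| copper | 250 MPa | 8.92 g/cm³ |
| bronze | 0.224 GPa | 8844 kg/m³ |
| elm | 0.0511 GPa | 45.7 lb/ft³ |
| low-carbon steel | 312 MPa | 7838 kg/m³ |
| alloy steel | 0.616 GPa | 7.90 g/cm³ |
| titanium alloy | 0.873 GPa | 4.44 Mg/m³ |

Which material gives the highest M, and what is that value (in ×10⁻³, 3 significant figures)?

In SI units:
  copper: σ_y = 250.0 MPa, ρ = 8920 kg/m³
  bronze: σ_y = 224.0 MPa, ρ = 8844 kg/m³
  elm: σ_y = 51.10 MPa, ρ = 732.0 kg/m³
  low-carbon steel: σ_y = 312.0 MPa, ρ = 7838 kg/m³
  alloy steel: σ_y = 616.0 MPa, ρ = 7900 kg/m³
  titanium alloy: σ_y = 873.0 MPa, ρ = 4440 kg/m³
  elm: M = 9.77×10⁻³
  titanium alloy: M = 6.65×10⁻³
  alloy steel: M = 3.14×10⁻³
  low-carbon steel: M = 2.25×10⁻³
  copper: M = 1.77×10⁻³
  bronze: M = 1.69×10⁻³
The maximum is for elm.

elm, M = 9.77×10⁻³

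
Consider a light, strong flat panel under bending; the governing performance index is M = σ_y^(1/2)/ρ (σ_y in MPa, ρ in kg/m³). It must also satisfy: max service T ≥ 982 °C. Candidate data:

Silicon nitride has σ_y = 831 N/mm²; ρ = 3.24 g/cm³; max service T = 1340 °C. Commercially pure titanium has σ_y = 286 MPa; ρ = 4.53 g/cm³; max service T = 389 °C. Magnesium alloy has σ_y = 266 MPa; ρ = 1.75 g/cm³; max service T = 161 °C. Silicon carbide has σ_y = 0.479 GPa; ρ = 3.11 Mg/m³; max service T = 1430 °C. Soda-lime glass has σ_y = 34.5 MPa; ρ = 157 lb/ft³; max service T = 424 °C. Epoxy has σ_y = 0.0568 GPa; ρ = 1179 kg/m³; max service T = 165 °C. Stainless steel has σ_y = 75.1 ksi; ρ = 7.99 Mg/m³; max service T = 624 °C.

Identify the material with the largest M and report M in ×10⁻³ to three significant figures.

silicon nitride, M = 8.90×10⁻³

Screen on constraints: max service T ≥ 982 °C. Survivors: silicon nitride, silicon carbide.
Normalizing units and computing the index:
  silicon nitride: σ_y = 831.0 MPa, ρ = 3240 kg/m³
  silicon carbide: σ_y = 479.0 MPa, ρ = 3110 kg/m³
  silicon nitride: M = 8.90×10⁻³
  silicon carbide: M = 7.04×10⁻³
Highest index: silicon nitride.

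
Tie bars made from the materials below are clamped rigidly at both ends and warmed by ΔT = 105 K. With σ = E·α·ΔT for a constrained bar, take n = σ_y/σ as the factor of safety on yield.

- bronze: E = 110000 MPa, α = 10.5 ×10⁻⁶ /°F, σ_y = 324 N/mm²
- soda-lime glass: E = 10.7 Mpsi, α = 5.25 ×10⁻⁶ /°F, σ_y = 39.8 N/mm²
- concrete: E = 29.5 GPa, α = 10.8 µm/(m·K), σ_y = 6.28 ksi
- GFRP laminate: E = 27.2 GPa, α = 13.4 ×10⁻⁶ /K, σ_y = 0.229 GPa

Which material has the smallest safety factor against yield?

soda-lime glass

In consistent units (E in GPa, α in ×10⁻⁶/K, σ_y in MPa):
  bronze: E = 110.0, α = 18.9, σ_y = 324.0 → σ = 218 MPa, n = 1.48
  soda-lime glass: E = 73.77, α = 9.45, σ_y = 39.80 → σ = 73.2 MPa, n = 0.544
  concrete: E = 29.50, α = 10.8, σ_y = 43.30 → σ = 33.5 MPa, n = 1.29
  GFRP laminate: E = 27.20, α = 13.4, σ_y = 229.0 → σ = 38.3 MPa, n = 5.98
Smallest n: soda-lime glass with n = 0.544.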